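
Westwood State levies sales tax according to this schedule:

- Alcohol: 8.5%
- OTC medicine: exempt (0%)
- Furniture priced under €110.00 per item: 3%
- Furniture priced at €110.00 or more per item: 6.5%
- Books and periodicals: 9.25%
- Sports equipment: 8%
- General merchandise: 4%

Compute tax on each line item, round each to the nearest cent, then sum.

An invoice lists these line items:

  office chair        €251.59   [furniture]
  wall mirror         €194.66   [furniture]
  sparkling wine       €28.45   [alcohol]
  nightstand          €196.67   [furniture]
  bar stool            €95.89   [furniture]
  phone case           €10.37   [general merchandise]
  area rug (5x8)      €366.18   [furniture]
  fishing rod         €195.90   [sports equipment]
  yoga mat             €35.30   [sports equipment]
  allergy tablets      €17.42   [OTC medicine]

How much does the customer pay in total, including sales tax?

Office chair €251.59: furniture, €110.00 or more → 6.5% → €16.35
Wall mirror €194.66: furniture, €110.00 or more → 6.5% → €12.65
Sparkling wine €28.45: alcohol → 8.5% → €2.42
Nightstand €196.67: furniture, €110.00 or more → 6.5% → €12.78
Bar stool €95.89: furniture, under €110.00 → 3% → €2.88
Phone case €10.37: general merchandise → 4% → €0.41
Area rug (5x8) €366.18: furniture, €110.00 or more → 6.5% → €23.80
Fishing rod €195.90: sports equipment → 8% → €15.67
Yoga mat €35.30: sports equipment → 8% → €2.82
Allergy tablets €17.42: OTC medicine → 0% → €0.00
Subtotal = €1392.43; tax = €89.78; total due = €1482.21

€1482.21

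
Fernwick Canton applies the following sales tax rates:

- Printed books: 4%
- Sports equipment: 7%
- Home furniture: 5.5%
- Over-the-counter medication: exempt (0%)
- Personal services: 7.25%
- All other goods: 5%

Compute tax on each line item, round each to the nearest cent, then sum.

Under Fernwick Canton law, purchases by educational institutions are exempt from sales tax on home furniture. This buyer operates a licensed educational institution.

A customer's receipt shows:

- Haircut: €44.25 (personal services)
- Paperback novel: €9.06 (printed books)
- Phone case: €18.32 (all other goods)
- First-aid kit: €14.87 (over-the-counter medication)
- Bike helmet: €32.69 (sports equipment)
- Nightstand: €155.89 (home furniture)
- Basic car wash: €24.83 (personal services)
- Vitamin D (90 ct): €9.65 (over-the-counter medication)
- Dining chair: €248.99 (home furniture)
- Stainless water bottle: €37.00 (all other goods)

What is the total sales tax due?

€10.43

Haircut €44.25: personal services → 7.25% → €3.21
Paperback novel €9.06: printed books → 4% → €0.36
Phone case €18.32: all other goods → 5% → €0.92
First-aid kit €14.87: over-the-counter medication → 0% → €0.00
Bike helmet €32.69: sports equipment → 7% → €2.29
Nightstand €155.89: home furniture, buyer-exempt → 0% → €0.00
Basic car wash €24.83: personal services → 7.25% → €1.80
Vitamin D (90 ct) €9.65: over-the-counter medication → 0% → €0.00
Dining chair €248.99: home furniture, buyer-exempt → 0% → €0.00
Stainless water bottle €37.00: all other goods → 5% → €1.85
Total tax = €3.21 + €0.36 + €0.92 + €2.29 + €1.80 + €1.85 = €10.43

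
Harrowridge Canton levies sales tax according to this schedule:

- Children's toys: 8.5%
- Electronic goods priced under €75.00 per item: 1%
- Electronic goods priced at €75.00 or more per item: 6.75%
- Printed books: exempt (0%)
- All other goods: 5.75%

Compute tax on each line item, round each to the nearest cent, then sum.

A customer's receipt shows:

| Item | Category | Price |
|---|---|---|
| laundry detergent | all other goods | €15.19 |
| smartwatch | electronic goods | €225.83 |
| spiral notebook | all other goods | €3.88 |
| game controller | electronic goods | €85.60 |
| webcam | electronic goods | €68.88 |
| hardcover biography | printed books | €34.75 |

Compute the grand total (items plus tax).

Laundry detergent €15.19: all other goods → 5.75% → €0.87
Smartwatch €225.83: electronic goods, €75.00 or more → 6.75% → €15.24
Spiral notebook €3.88: all other goods → 5.75% → €0.22
Game controller €85.60: electronic goods, €75.00 or more → 6.75% → €5.78
Webcam €68.88: electronic goods, under €75.00 → 1% → €0.69
Hardcover biography €34.75: printed books → 0% → €0.00
Subtotal = €434.13; tax = €22.80; total due = €456.93

€456.93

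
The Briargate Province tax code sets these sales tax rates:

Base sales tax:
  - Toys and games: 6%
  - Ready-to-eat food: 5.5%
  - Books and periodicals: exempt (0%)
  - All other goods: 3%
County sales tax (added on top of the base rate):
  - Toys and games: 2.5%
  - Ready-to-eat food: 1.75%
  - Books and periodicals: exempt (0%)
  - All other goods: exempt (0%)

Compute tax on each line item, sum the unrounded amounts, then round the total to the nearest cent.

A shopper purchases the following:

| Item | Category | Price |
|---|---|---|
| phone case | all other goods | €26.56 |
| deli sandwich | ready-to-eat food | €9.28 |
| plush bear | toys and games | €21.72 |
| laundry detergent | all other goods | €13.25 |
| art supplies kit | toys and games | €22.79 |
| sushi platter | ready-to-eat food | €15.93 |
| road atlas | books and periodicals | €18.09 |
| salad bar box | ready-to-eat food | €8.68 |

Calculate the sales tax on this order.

€7.43

Phone case €26.56: all other goods → 3% + 0% county = 3% → €0.7968
Deli sandwich €9.28: ready-to-eat food → 5.5% + 1.75% county = 7.25% → €0.6728
Plush bear €21.72: toys and games → 6% + 2.5% county = 8.5% → €1.8462
Laundry detergent €13.25: all other goods → 3% + 0% county = 3% → €0.3975
Art supplies kit €22.79: toys and games → 6% + 2.5% county = 8.5% → €1.93715
Sushi platter €15.93: ready-to-eat food → 5.5% + 1.75% county = 7.25% → €1.154925
Road atlas €18.09: books and periodicals → 0% + 0% county = 0% → €0.00
Salad bar box €8.68: ready-to-eat food → 5.5% + 1.75% county = 7.25% → €0.6293
Unrounded tax sum = €7.434675 → €7.43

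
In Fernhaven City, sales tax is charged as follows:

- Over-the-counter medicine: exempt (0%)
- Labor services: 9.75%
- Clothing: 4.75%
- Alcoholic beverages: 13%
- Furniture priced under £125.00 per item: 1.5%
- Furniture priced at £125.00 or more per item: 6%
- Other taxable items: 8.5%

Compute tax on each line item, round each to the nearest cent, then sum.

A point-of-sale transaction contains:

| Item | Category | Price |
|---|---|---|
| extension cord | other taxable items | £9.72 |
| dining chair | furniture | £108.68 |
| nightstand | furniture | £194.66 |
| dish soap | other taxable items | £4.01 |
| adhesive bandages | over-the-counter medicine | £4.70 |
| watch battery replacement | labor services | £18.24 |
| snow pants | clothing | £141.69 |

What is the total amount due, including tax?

£504.69

Extension cord £9.72: other taxable items → 8.5% → £0.83
Dining chair £108.68: furniture, under £125.00 → 1.5% → £1.63
Nightstand £194.66: furniture, £125.00 or more → 6% → £11.68
Dish soap £4.01: other taxable items → 8.5% → £0.34
Adhesive bandages £4.70: over-the-counter medicine → 0% → £0.00
Watch battery replacement £18.24: labor services → 9.75% → £1.78
Snow pants £141.69: clothing → 4.75% → £6.73
Subtotal = £481.70; tax = £22.99; total due = £504.69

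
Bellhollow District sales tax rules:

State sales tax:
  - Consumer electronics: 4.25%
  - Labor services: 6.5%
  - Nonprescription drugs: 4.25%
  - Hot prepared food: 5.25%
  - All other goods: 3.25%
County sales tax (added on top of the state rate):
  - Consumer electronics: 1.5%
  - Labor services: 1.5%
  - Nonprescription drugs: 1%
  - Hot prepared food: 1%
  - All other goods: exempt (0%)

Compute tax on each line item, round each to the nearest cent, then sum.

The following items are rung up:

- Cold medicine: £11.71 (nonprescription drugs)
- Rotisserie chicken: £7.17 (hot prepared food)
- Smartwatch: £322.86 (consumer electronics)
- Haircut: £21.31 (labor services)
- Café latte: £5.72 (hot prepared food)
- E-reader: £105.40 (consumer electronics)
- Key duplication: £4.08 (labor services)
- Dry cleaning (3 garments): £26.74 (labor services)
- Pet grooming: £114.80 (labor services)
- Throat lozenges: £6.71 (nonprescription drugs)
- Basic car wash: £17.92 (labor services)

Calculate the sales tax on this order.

£41.17

Cold medicine £11.71: nonprescription drugs → 4.25% + 1% county = 5.25% → £0.61
Rotisserie chicken £7.17: hot prepared food → 5.25% + 1% county = 6.25% → £0.45
Smartwatch £322.86: consumer electronics → 4.25% + 1.5% county = 5.75% → £18.56
Haircut £21.31: labor services → 6.5% + 1.5% county = 8% → £1.70
Café latte £5.72: hot prepared food → 5.25% + 1% county = 6.25% → £0.36
E-reader £105.40: consumer electronics → 4.25% + 1.5% county = 5.75% → £6.06
Key duplication £4.08: labor services → 6.5% + 1.5% county = 8% → £0.33
Dry cleaning (3 garments) £26.74: labor services → 6.5% + 1.5% county = 8% → £2.14
Pet grooming £114.80: labor services → 6.5% + 1.5% county = 8% → £9.18
Throat lozenges £6.71: nonprescription drugs → 4.25% + 1% county = 5.25% → £0.35
Basic car wash £17.92: labor services → 6.5% + 1.5% county = 8% → £1.43
Total tax = £0.61 + £0.45 + £18.56 + £1.70 + £0.36 + £6.06 + £0.33 + £2.14 + £9.18 + £0.35 + £1.43 = £41.17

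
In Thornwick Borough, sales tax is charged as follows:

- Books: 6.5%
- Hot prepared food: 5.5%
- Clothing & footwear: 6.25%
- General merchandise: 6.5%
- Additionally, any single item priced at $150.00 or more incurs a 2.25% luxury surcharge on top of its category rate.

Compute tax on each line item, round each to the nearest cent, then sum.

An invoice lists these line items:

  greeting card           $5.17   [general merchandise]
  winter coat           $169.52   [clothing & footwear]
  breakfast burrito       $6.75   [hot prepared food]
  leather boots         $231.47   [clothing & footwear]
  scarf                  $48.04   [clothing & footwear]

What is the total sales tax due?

$37.79

Greeting card $5.17: general merchandise → 6.5% → $0.34
Winter coat $169.52: clothing & footwear → 6.25% + 2.25% surcharge = 8.5% → $14.41
Breakfast burrito $6.75: hot prepared food → 5.5% → $0.37
Leather boots $231.47: clothing & footwear → 6.25% + 2.25% surcharge = 8.5% → $19.67
Scarf $48.04: clothing & footwear → 6.25% → $3.00
Total tax = $0.34 + $14.41 + $0.37 + $19.67 + $3.00 = $37.79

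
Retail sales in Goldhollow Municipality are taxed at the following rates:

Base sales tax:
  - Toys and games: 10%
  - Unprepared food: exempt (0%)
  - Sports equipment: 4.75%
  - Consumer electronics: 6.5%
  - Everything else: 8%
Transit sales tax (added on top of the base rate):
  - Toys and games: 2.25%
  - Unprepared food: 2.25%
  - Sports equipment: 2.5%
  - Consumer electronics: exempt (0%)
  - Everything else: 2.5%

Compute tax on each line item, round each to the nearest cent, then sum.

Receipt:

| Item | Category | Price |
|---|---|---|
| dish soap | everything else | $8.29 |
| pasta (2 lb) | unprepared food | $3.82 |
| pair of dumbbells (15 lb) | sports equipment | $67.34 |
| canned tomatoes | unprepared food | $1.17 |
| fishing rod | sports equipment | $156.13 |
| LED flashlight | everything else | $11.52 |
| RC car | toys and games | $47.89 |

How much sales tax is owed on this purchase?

$24.27

Dish soap $8.29: everything else → 8% + 2.5% transit = 10.5% → $0.87
Pasta (2 lb) $3.82: unprepared food → 0% + 2.25% transit = 2.25% → $0.09
Pair of dumbbells (15 lb) $67.34: sports equipment → 4.75% + 2.5% transit = 7.25% → $4.88
Canned tomatoes $1.17: unprepared food → 0% + 2.25% transit = 2.25% → $0.03
Fishing rod $156.13: sports equipment → 4.75% + 2.5% transit = 7.25% → $11.32
LED flashlight $11.52: everything else → 8% + 2.5% transit = 10.5% → $1.21
RC car $47.89: toys and games → 10% + 2.25% transit = 12.25% → $5.87
Total tax = $0.87 + $0.09 + $4.88 + $0.03 + $11.32 + $1.21 + $5.87 = $24.27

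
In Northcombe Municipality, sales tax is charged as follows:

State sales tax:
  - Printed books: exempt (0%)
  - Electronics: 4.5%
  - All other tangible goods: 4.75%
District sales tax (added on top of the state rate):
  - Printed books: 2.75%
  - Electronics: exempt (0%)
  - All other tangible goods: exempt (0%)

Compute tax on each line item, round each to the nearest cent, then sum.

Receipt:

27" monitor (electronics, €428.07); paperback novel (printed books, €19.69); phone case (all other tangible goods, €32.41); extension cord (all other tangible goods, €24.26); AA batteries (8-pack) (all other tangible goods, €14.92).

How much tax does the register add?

27" monitor €428.07: electronics → 4.5% + 0% district = 4.5% → €19.26
Paperback novel €19.69: printed books → 0% + 2.75% district = 2.75% → €0.54
Phone case €32.41: all other tangible goods → 4.75% + 0% district = 4.75% → €1.54
Extension cord €24.26: all other tangible goods → 4.75% + 0% district = 4.75% → €1.15
AA batteries (8-pack) €14.92: all other tangible goods → 4.75% + 0% district = 4.75% → €0.71
Total tax = €19.26 + €0.54 + €1.54 + €1.15 + €0.71 = €23.20

€23.20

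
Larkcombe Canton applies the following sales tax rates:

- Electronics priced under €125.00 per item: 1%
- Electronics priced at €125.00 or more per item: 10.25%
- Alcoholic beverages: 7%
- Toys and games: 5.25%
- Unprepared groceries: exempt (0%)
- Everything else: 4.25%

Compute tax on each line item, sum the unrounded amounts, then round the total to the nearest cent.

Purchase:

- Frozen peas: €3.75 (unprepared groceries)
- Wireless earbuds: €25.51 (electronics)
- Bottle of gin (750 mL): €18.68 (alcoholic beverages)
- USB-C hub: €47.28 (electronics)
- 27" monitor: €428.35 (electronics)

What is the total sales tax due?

€45.94

Frozen peas €3.75: unprepared groceries → 0% → €0.00
Wireless earbuds €25.51: electronics, under €125.00 → 1% → €0.2551
Bottle of gin (750 mL) €18.68: alcoholic beverages → 7% → €1.3076
USB-C hub €47.28: electronics, under €125.00 → 1% → €0.4728
27" monitor €428.35: electronics, €125.00 or more → 10.25% → €43.905875
Unrounded tax sum = €45.941375 → €45.94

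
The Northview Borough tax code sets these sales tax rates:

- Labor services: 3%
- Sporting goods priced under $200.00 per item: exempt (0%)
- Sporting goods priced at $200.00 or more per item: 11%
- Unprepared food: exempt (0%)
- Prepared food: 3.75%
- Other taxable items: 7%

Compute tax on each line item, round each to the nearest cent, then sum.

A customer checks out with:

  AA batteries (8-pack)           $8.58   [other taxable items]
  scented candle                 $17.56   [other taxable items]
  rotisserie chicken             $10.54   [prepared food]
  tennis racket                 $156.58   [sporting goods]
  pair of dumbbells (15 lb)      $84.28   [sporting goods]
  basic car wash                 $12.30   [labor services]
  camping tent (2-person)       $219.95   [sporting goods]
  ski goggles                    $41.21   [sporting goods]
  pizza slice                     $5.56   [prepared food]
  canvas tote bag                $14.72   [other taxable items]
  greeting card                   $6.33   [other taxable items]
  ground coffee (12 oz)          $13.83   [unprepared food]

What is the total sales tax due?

AA batteries (8-pack) $8.58: other taxable items → 7% → $0.60
Scented candle $17.56: other taxable items → 7% → $1.23
Rotisserie chicken $10.54: prepared food → 3.75% → $0.40
Tennis racket $156.58: sporting goods, under $200.00 → 0% → $0.00
Pair of dumbbells (15 lb) $84.28: sporting goods, under $200.00 → 0% → $0.00
Basic car wash $12.30: labor services → 3% → $0.37
Camping tent (2-person) $219.95: sporting goods, $200.00 or more → 11% → $24.19
Ski goggles $41.21: sporting goods, under $200.00 → 0% → $0.00
Pizza slice $5.56: prepared food → 3.75% → $0.21
Canvas tote bag $14.72: other taxable items → 7% → $1.03
Greeting card $6.33: other taxable items → 7% → $0.44
Ground coffee (12 oz) $13.83: unprepared food → 0% → $0.00
Total tax = $0.60 + $1.23 + $0.40 + $0.37 + $24.19 + $0.21 + $1.03 + $0.44 = $28.47

$28.47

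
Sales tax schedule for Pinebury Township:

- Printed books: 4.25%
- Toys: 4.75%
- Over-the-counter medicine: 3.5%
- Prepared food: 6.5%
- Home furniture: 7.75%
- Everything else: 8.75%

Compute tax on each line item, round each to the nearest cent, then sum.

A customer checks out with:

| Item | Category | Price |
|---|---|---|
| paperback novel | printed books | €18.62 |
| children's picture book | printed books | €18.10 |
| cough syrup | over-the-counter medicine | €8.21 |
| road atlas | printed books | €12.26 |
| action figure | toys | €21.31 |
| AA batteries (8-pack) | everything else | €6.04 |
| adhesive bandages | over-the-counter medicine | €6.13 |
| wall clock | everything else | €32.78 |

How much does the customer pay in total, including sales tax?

Paperback novel €18.62: printed books → 4.25% → €0.79
Children's picture book €18.10: printed books → 4.25% → €0.77
Cough syrup €8.21: over-the-counter medicine → 3.5% → €0.29
Road atlas €12.26: printed books → 4.25% → €0.52
Action figure €21.31: toys → 4.75% → €1.01
AA batteries (8-pack) €6.04: everything else → 8.75% → €0.53
Adhesive bandages €6.13: over-the-counter medicine → 3.5% → €0.21
Wall clock €32.78: everything else → 8.75% → €2.87
Subtotal = €123.45; tax = €6.99; total due = €130.44

€130.44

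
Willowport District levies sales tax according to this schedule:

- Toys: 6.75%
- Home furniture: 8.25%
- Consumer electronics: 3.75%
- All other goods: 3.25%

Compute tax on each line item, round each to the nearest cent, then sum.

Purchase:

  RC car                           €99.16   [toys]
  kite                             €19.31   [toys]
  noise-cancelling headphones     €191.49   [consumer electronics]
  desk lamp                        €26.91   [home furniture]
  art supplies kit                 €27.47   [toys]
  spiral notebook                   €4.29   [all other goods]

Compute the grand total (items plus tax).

€388.01

RC car €99.16: toys → 6.75% → €6.69
Kite €19.31: toys → 6.75% → €1.30
Noise-cancelling headphones €191.49: consumer electronics → 3.75% → €7.18
Desk lamp €26.91: home furniture → 8.25% → €2.22
Art supplies kit €27.47: toys → 6.75% → €1.85
Spiral notebook €4.29: all other goods → 3.25% → €0.14
Subtotal = €368.63; tax = €19.38; total due = €388.01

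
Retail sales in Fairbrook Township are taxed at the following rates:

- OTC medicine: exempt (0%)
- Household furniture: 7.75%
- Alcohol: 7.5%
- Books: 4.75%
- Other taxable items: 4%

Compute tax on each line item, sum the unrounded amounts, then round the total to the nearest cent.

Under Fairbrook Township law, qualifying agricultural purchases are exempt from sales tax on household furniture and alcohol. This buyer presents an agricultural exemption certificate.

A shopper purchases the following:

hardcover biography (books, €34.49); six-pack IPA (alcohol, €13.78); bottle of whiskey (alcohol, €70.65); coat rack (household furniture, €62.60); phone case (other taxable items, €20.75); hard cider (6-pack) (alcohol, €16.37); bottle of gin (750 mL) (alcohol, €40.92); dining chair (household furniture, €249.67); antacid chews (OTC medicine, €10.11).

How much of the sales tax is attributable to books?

Hardcover biography €34.49: books → 4.75% → €1.638275
Tax on books: unrounded sum = €1.638275 → €1.64

€1.64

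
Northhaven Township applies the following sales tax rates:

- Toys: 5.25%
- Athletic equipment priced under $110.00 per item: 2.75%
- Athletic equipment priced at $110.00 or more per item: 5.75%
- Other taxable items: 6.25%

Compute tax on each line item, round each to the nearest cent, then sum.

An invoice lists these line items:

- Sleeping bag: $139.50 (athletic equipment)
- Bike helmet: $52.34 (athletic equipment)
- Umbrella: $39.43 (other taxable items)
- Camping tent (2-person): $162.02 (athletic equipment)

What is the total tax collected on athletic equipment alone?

Sleeping bag $139.50: athletic equipment, $110.00 or more → 5.75% → $8.02
Bike helmet $52.34: athletic equipment, under $110.00 → 2.75% → $1.44
Camping tent (2-person) $162.02: athletic equipment, $110.00 or more → 5.75% → $9.32
Tax on athletic equipment = $8.02 + $1.44 + $9.32 = $18.78

$18.78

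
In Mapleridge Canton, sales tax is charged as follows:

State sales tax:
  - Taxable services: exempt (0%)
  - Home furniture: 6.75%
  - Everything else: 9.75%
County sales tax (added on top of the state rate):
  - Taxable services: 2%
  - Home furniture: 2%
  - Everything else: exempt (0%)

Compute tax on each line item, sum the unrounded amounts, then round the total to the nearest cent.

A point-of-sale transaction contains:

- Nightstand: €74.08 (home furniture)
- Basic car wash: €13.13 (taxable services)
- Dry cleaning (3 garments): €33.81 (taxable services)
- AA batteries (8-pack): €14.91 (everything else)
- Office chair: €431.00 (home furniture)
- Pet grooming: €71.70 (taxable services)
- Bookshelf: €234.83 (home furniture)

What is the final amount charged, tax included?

Nightstand €74.08: home furniture → 6.75% + 2% county = 8.75% → €6.482
Basic car wash €13.13: taxable services → 0% + 2% county = 2% → €0.2626
Dry cleaning (3 garments) €33.81: taxable services → 0% + 2% county = 2% → €0.6762
AA batteries (8-pack) €14.91: everything else → 9.75% + 0% county = 9.75% → €1.453725
Office chair €431.00: home furniture → 6.75% + 2% county = 8.75% → €37.7125
Pet grooming €71.70: taxable services → 0% + 2% county = 2% → €1.434
Bookshelf €234.83: home furniture → 6.75% + 2% county = 8.75% → €20.547625
Subtotal = €873.46; unrounded tax = €68.56865 → €68.57; total due = €942.03

€942.03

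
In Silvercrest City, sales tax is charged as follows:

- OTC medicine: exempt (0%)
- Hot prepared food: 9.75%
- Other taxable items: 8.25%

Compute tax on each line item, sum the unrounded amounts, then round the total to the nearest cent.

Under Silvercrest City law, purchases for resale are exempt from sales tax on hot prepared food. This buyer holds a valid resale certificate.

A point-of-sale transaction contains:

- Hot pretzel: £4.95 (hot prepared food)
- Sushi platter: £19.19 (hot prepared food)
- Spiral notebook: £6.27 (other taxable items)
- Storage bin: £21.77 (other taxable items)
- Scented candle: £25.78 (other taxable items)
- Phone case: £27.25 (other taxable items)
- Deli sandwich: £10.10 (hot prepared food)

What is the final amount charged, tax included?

Hot pretzel £4.95: hot prepared food, buyer-exempt → 0% → £0.00
Sushi platter £19.19: hot prepared food, buyer-exempt → 0% → £0.00
Spiral notebook £6.27: other taxable items → 8.25% → £0.517275
Storage bin £21.77: other taxable items → 8.25% → £1.796025
Scented candle £25.78: other taxable items → 8.25% → £2.12685
Phone case £27.25: other taxable items → 8.25% → £2.248125
Deli sandwich £10.10: hot prepared food, buyer-exempt → 0% → £0.00
Subtotal = £115.31; unrounded tax = £6.688275 → £6.69; total due = £122.00

£122.00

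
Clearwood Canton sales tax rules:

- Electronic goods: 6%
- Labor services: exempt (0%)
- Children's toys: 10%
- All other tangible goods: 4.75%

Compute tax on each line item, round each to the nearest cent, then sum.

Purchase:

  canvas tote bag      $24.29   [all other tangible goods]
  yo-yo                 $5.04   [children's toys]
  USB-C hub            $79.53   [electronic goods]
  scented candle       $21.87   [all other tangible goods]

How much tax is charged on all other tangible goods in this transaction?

Canvas tote bag $24.29: all other tangible goods → 4.75% → $1.15
Scented candle $21.87: all other tangible goods → 4.75% → $1.04
Tax on all other tangible goods = $1.15 + $1.04 = $2.19

$2.19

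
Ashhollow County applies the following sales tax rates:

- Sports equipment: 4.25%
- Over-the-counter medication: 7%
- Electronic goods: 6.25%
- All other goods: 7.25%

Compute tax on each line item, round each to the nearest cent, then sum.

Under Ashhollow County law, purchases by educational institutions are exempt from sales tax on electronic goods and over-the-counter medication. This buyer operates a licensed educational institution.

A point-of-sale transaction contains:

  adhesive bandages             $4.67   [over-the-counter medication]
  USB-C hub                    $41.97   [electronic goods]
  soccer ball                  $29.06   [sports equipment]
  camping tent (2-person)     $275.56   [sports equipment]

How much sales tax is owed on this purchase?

$12.95

Adhesive bandages $4.67: over-the-counter medication, buyer-exempt → 0% → $0.00
USB-C hub $41.97: electronic goods, buyer-exempt → 0% → $0.00
Soccer ball $29.06: sports equipment → 4.25% → $1.24
Camping tent (2-person) $275.56: sports equipment → 4.25% → $11.71
Total tax = $1.24 + $11.71 = $12.95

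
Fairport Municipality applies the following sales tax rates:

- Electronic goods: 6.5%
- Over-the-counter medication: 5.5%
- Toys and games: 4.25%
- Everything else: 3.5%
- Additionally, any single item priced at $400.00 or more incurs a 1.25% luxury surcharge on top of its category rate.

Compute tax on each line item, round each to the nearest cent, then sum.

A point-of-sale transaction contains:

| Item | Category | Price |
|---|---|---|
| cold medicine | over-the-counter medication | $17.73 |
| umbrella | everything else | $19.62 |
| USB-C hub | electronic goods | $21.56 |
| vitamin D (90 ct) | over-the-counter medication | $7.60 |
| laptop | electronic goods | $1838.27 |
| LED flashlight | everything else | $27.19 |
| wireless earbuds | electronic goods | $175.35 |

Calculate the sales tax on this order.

Cold medicine $17.73: over-the-counter medication → 5.5% → $0.98
Umbrella $19.62: everything else → 3.5% → $0.69
USB-C hub $21.56: electronic goods → 6.5% → $1.40
Vitamin D (90 ct) $7.60: over-the-counter medication → 5.5% → $0.42
Laptop $1838.27: electronic goods → 6.5% + 1.25% surcharge = 7.75% → $142.47
LED flashlight $27.19: everything else → 3.5% → $0.95
Wireless earbuds $175.35: electronic goods → 6.5% → $11.40
Total tax = $0.98 + $0.69 + $1.40 + $0.42 + $142.47 + $0.95 + $11.40 = $158.31

$158.31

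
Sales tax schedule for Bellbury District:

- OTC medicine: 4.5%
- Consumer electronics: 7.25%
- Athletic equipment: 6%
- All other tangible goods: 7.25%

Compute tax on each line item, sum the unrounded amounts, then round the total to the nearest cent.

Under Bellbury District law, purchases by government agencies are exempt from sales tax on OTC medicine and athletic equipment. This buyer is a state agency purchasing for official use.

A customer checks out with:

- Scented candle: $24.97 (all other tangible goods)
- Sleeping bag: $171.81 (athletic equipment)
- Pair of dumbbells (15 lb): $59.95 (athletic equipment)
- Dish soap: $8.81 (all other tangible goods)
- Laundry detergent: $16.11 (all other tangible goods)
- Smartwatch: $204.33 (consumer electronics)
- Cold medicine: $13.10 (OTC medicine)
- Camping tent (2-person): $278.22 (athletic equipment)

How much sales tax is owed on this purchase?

$18.43

Scented candle $24.97: all other tangible goods → 7.25% → $1.810325
Sleeping bag $171.81: athletic equipment, buyer-exempt → 0% → $0.00
Pair of dumbbells (15 lb) $59.95: athletic equipment, buyer-exempt → 0% → $0.00
Dish soap $8.81: all other tangible goods → 7.25% → $0.638725
Laundry detergent $16.11: all other tangible goods → 7.25% → $1.167975
Smartwatch $204.33: consumer electronics → 7.25% → $14.813925
Cold medicine $13.10: OTC medicine, buyer-exempt → 0% → $0.00
Camping tent (2-person) $278.22: athletic equipment, buyer-exempt → 0% → $0.00
Unrounded tax sum = $18.43095 → $18.43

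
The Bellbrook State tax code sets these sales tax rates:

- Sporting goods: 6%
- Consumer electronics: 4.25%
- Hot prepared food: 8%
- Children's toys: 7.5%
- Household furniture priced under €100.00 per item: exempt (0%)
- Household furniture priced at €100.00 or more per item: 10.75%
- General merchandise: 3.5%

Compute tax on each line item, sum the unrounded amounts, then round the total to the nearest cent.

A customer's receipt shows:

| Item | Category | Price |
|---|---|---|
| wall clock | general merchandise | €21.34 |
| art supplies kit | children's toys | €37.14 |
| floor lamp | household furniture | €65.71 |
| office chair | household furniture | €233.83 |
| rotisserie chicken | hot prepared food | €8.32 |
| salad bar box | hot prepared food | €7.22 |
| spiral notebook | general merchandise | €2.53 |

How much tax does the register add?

€30.00

Wall clock €21.34: general merchandise → 3.5% → €0.7469
Art supplies kit €37.14: children's toys → 7.5% → €2.7855
Floor lamp €65.71: household furniture, under €100.00 → 0% → €0.00
Office chair €233.83: household furniture, €100.00 or more → 10.75% → €25.136725
Rotisserie chicken €8.32: hot prepared food → 8% → €0.6656
Salad bar box €7.22: hot prepared food → 8% → €0.5776
Spiral notebook €2.53: general merchandise → 3.5% → €0.08855
Unrounded tax sum = €30.000875 → €30.00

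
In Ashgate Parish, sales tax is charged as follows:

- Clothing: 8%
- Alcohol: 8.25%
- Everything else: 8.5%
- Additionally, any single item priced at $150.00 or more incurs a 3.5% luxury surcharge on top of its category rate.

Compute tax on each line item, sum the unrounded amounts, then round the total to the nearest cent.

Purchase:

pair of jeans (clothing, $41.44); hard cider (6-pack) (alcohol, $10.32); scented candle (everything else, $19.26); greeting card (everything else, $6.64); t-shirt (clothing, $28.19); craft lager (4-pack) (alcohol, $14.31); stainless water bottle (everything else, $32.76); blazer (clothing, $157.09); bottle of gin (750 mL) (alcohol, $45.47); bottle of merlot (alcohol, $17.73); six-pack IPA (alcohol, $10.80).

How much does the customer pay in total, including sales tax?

$420.77

Pair of jeans $41.44: clothing → 8% → $3.3152
Hard cider (6-pack) $10.32: alcohol → 8.25% → $0.8514
Scented candle $19.26: everything else → 8.5% → $1.6371
Greeting card $6.64: everything else → 8.5% → $0.5644
T-shirt $28.19: clothing → 8% → $2.2552
Craft lager (4-pack) $14.31: alcohol → 8.25% → $1.180575
Stainless water bottle $32.76: everything else → 8.5% → $2.7846
Blazer $157.09: clothing → 8% + 3.5% surcharge = 11.5% → $18.06535
Bottle of gin (750 mL) $45.47: alcohol → 8.25% → $3.751275
Bottle of merlot $17.73: alcohol → 8.25% → $1.462725
Six-pack IPA $10.80: alcohol → 8.25% → $0.891
Subtotal = $384.01; unrounded tax = $36.758825 → $36.76; total due = $420.77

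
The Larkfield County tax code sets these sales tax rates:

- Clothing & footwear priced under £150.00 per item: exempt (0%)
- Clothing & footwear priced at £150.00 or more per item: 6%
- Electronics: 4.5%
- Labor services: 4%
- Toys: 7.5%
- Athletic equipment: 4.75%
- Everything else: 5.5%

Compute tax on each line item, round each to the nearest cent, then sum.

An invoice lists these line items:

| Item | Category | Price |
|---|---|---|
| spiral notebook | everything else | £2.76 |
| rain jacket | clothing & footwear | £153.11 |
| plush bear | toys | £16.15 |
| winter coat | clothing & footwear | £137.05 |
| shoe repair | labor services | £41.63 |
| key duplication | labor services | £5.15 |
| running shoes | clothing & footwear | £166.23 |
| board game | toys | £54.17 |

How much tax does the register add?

Spiral notebook £2.76: everything else → 5.5% → £0.15
Rain jacket £153.11: clothing & footwear, £150.00 or more → 6% → £9.19
Plush bear £16.15: toys → 7.5% → £1.21
Winter coat £137.05: clothing & footwear, under £150.00 → 0% → £0.00
Shoe repair £41.63: labor services → 4% → £1.67
Key duplication £5.15: labor services → 4% → £0.21
Running shoes £166.23: clothing & footwear, £150.00 or more → 6% → £9.97
Board game £54.17: toys → 7.5% → £4.06
Total tax = £0.15 + £9.19 + £1.21 + £1.67 + £0.21 + £9.97 + £4.06 = £26.46

£26.46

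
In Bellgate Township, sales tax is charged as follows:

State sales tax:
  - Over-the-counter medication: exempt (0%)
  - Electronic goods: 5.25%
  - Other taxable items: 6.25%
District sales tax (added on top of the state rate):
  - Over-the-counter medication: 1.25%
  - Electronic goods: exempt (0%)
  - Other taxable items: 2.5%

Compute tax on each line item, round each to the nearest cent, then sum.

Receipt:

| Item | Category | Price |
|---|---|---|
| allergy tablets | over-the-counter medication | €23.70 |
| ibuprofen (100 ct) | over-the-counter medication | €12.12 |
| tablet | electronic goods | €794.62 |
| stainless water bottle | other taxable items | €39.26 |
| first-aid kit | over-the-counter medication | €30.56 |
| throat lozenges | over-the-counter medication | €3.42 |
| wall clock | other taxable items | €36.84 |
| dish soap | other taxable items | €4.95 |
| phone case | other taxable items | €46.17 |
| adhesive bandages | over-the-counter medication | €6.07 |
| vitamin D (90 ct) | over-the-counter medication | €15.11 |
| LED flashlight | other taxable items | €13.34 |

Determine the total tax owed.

€55.16

Allergy tablets €23.70: over-the-counter medication → 0% + 1.25% district = 1.25% → €0.30
Ibuprofen (100 ct) €12.12: over-the-counter medication → 0% + 1.25% district = 1.25% → €0.15
Tablet €794.62: electronic goods → 5.25% + 0% district = 5.25% → €41.72
Stainless water bottle €39.26: other taxable items → 6.25% + 2.5% district = 8.75% → €3.44
First-aid kit €30.56: over-the-counter medication → 0% + 1.25% district = 1.25% → €0.38
Throat lozenges €3.42: over-the-counter medication → 0% + 1.25% district = 1.25% → €0.04
Wall clock €36.84: other taxable items → 6.25% + 2.5% district = 8.75% → €3.22
Dish soap €4.95: other taxable items → 6.25% + 2.5% district = 8.75% → €0.43
Phone case €46.17: other taxable items → 6.25% + 2.5% district = 8.75% → €4.04
Adhesive bandages €6.07: over-the-counter medication → 0% + 1.25% district = 1.25% → €0.08
Vitamin D (90 ct) €15.11: over-the-counter medication → 0% + 1.25% district = 1.25% → €0.19
LED flashlight €13.34: other taxable items → 6.25% + 2.5% district = 8.75% → €1.17
Total tax = €0.30 + €0.15 + €41.72 + €3.44 + €0.38 + €0.04 + €3.22 + €0.43 + €4.04 + €0.08 + €0.19 + €1.17 = €55.16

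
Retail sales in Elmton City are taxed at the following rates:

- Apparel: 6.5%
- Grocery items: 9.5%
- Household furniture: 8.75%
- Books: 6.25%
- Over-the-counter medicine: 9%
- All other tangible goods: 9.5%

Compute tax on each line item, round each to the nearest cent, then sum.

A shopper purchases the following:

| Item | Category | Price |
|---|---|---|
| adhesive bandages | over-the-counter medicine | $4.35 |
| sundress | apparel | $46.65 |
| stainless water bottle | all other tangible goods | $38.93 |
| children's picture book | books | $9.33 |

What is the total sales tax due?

Adhesive bandages $4.35: over-the-counter medicine → 9% → $0.39
Sundress $46.65: apparel → 6.5% → $3.03
Stainless water bottle $38.93: all other tangible goods → 9.5% → $3.70
Children's picture book $9.33: books → 6.25% → $0.58
Total tax = $0.39 + $3.03 + $3.70 + $0.58 = $7.70

$7.70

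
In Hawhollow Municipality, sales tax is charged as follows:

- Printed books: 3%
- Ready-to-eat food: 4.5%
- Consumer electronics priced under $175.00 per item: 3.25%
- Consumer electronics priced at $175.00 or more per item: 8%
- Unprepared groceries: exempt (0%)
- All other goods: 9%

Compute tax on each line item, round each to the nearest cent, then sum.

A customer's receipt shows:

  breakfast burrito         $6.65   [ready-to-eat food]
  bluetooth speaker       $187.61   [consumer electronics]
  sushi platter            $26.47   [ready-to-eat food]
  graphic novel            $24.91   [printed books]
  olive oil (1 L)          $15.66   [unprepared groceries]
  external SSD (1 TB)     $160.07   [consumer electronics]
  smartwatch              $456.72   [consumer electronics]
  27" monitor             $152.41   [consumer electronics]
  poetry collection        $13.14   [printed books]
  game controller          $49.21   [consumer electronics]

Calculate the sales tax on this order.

$65.93

Breakfast burrito $6.65: ready-to-eat food → 4.5% → $0.30
Bluetooth speaker $187.61: consumer electronics, $175.00 or more → 8% → $15.01
Sushi platter $26.47: ready-to-eat food → 4.5% → $1.19
Graphic novel $24.91: printed books → 3% → $0.75
Olive oil (1 L) $15.66: unprepared groceries → 0% → $0.00
External SSD (1 TB) $160.07: consumer electronics, under $175.00 → 3.25% → $5.20
Smartwatch $456.72: consumer electronics, $175.00 or more → 8% → $36.54
27" monitor $152.41: consumer electronics, under $175.00 → 3.25% → $4.95
Poetry collection $13.14: printed books → 3% → $0.39
Game controller $49.21: consumer electronics, under $175.00 → 3.25% → $1.60
Total tax = $0.30 + $15.01 + $1.19 + $0.75 + $5.20 + $36.54 + $4.95 + $0.39 + $1.60 = $65.93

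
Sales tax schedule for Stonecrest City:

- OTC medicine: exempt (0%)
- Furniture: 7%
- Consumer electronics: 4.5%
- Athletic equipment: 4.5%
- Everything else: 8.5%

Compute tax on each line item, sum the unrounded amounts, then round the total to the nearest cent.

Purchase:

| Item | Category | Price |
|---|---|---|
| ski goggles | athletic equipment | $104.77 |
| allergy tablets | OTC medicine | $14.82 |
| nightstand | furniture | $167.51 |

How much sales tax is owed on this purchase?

Ski goggles $104.77: athletic equipment → 4.5% → $4.71465
Allergy tablets $14.82: OTC medicine → 0% → $0.00
Nightstand $167.51: furniture → 7% → $11.7257
Unrounded tax sum = $16.44035 → $16.44

$16.44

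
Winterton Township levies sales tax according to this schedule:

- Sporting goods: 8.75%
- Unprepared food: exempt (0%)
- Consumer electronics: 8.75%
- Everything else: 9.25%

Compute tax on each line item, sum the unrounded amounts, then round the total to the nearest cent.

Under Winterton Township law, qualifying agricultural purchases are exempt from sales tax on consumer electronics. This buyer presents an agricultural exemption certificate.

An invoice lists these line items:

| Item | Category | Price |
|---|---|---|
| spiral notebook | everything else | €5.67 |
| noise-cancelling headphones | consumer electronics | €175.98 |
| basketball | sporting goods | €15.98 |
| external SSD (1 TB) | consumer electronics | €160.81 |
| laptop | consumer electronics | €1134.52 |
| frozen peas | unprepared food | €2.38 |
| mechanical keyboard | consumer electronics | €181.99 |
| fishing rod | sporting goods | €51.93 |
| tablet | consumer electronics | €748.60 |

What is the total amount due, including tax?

€2484.33

Spiral notebook €5.67: everything else → 9.25% → €0.524475
Noise-cancelling headphones €175.98: consumer electronics, buyer-exempt → 0% → €0.00
Basketball €15.98: sporting goods → 8.75% → €1.39825
External SSD (1 TB) €160.81: consumer electronics, buyer-exempt → 0% → €0.00
Laptop €1134.52: consumer electronics, buyer-exempt → 0% → €0.00
Frozen peas €2.38: unprepared food → 0% → €0.00
Mechanical keyboard €181.99: consumer electronics, buyer-exempt → 0% → €0.00
Fishing rod €51.93: sporting goods → 8.75% → €4.543875
Tablet €748.60: consumer electronics, buyer-exempt → 0% → €0.00
Subtotal = €2477.86; unrounded tax = €6.4666 → €6.47; total due = €2484.33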